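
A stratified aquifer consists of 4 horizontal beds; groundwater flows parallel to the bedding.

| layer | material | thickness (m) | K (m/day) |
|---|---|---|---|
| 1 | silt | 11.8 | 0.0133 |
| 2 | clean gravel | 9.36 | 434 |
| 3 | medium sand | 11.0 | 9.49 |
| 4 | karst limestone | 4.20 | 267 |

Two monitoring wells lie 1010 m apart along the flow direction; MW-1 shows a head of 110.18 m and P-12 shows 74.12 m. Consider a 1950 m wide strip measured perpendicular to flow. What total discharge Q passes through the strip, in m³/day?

368000

Flow is parallel to layering, so each bed carries its own Darcy discharge and the transmissivities add.
Σ(K_i·b_i) = 0.0133×11.8 + 434×9.36 + 9.49×11.0 + 267×4.20 = 5288 m²/day.
Hydraulic gradient i = (110.18 − 74.12) / 1010 = 36.06 / 1010 = 0.03570.
Q = Σ(K_i·b_i) · W · i = 5288 × 1950 × 0.03570 = 3.682e+05 m³/day.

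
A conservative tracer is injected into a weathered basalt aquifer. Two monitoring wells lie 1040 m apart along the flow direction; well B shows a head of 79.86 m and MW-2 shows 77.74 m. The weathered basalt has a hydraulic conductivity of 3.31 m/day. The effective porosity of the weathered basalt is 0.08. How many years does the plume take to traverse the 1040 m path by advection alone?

Hydraulic gradient i = (79.86 − 77.74) / 1040 = 2.12 / 1040 = 0.002038.
Darcy flux q = K · i = 3.310 × 0.002038 = 0.006747 m/day.
Seepage velocity v = q / n_e = 0.006747 / 0.08 = 0.08434 m/day.
Travel time t = L / v = 1040 / 0.08434 = 12331 days = 33.76 years.

33.8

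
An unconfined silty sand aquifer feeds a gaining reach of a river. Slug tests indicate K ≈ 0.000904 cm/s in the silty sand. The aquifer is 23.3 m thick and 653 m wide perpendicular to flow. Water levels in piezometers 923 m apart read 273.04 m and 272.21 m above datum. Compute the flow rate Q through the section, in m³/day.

10.7

Convert K: 0.000904 cm/s × 864 = 0.7811 m/day.
Cross-sectional area A = 653 × 23.3 = 15215 m².
Hydraulic gradient i = (273.04 − 272.21) / 923 = 0.83 / 923 = 0.0008992.
Darcy's law: Q = K · A · i = 0.7811 × 15215 × 0.0008992 = 10.69 m³/day.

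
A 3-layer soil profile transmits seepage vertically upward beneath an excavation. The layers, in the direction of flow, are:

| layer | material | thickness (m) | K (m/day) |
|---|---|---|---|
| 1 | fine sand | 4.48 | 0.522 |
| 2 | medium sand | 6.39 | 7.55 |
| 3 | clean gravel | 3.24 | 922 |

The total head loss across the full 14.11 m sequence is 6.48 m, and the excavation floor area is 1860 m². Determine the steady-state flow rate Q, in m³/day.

Flow is perpendicular to layering, so the layers act in series and the equivalent K is the thickness-weighted harmonic mean.
Total thickness L = 4.48 + 6.39 + 3.24 = 14.11 m.
Σ(b_i/K_i) = 4.48/0.522 + 6.39/7.55 + 3.24/922 = 9.432 d.
K_eq = L / Σ(b_i/K_i) = 14.11 / 9.432 = 1.496 m/day.
Q = K_eq · A · (Δh/L) = 1.496 × 1860 × (6.48/14.11) = 1278 m³/day.

1280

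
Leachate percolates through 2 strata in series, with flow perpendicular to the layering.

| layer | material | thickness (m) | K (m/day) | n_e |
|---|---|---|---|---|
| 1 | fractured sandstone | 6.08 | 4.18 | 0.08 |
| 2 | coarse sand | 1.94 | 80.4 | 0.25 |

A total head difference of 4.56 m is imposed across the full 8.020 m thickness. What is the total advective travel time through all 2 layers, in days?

0.315

With flow normal to the layers, continuity requires the same specific discharge q through every layer.
Σ(b_i/K_i) = 6.08/4.18 + 1.94/80.4 = 1.479 d.
q = Δh / Σ(b_i/K_i) = 4.56 / 1.479 = 3.084 m/day.
In each layer the seepage velocity is v_i = q/n_i, so the layer transit time is t_i = b_i·n_i / q:
  layer 1 (fractured sandstone): t_1 = 6.08 × 0.08 / 3.084 = 0.1577 d
  layer 2 (coarse sand): t_2 = 1.94 × 0.25 / 3.084 = 0.1573 d
Total t = Σ t_i = 0.3150 days.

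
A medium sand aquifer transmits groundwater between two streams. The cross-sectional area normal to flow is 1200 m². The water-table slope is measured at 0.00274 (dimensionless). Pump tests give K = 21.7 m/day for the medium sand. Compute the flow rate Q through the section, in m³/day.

Hydraulic gradient i = 0.00274.
Darcy's law: Q = K · A · i = 21.70 × 1200 × 0.002740 = 71.35 m³/day.

71.3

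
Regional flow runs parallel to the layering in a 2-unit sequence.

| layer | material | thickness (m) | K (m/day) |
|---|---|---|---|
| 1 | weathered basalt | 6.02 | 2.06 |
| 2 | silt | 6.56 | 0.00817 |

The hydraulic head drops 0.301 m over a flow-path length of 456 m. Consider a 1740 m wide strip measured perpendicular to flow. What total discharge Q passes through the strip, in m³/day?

14.3

Flow is parallel to layering, so each bed carries its own Darcy discharge and the transmissivities add.
Σ(K_i·b_i) = 2.06×6.02 + 0.00817×6.56 = 12.45 m²/day.
Hydraulic gradient i = Δh / L = 0.301 / 456 = 0.0006601.
Q = Σ(K_i·b_i) · W · i = 12.45 × 1740 × 0.0006601 = 14.30 m³/day.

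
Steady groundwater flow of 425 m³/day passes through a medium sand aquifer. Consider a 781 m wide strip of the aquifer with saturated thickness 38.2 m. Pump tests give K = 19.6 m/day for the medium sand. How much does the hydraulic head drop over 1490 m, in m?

Cross-sectional area A = 781 × 38.2 = 29834 m².
From Q = K·A·i, i = Q / (K·A) = 425 / (19.60 × 29834) = 0.0007268.
Head loss Δh = i · L = 0.0007268 × 1490 = 1.083 m.

1.08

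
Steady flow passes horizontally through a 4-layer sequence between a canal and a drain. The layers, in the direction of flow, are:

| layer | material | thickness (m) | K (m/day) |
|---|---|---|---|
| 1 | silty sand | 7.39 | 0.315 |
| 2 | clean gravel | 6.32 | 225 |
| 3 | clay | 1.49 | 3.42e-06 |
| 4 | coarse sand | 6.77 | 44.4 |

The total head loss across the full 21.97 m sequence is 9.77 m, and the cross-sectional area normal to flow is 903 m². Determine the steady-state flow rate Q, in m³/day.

Flow is perpendicular to layering, so the layers act in series and the equivalent K is the thickness-weighted harmonic mean.
Total thickness L = 7.39 + 6.32 + 1.49 + 6.77 = 21.97 m.
Σ(b_i/K_i) = 7.39/0.315 + 6.32/225 + 1.49/3.42e-06 + 6.77/44.4 = 4.357e+05 d.
K_eq = L / Σ(b_i/K_i) = 21.97 / 4.357e+05 = 5.043e-05 m/day.
Q = K_eq · A · (Δh/L) = 5.043e-05 × 903 × (9.77/21.97) = 0.02025 m³/day.

0.0202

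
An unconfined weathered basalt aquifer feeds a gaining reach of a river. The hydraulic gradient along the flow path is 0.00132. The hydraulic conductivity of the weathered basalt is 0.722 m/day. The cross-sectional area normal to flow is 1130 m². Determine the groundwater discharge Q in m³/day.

Hydraulic gradient i = 0.00132.
Darcy's law: Q = K · A · i = 0.7220 × 1130 × 0.001320 = 1.077 m³/day.

1.08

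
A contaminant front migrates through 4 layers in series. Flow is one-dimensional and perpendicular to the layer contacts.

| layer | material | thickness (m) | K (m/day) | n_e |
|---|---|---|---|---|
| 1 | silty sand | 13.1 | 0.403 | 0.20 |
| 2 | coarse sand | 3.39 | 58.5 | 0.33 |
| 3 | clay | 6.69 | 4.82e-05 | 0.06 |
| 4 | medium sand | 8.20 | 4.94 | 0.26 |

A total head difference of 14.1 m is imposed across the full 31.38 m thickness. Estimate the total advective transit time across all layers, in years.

With flow normal to the layers, continuity requires the same specific discharge q through every layer.
Σ(b_i/K_i) = 13.1/0.403 + 3.39/58.5 + 6.69/4.82e-05 + 8.20/4.94 = 1.388e+05 d.
q = Δh / Σ(b_i/K_i) = 14.1 / 1.388e+05 = 0.0001016 m/day.
In each layer the seepage velocity is v_i = q/n_i, so the layer transit time is t_i = b_i·n_i / q:
  layer 1 (silty sand): t_1 = 13.1 × 0.20 / 0.0001016 = 25797 d
  layer 2 (coarse sand): t_2 = 3.39 × 0.33 / 0.0001016 = 11015 d
  layer 3 (clay): t_3 = 6.69 × 0.06 / 0.0001016 = 3952 d
  layer 4 (medium sand): t_4 = 8.20 × 0.26 / 0.0001016 = 20992 d
Total t = Σ t_i = 61756 days = 169.1 years.

169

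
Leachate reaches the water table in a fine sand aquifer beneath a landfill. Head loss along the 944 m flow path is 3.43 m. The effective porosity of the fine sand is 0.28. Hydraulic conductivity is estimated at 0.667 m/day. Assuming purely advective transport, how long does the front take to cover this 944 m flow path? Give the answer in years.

Hydraulic gradient i = Δh / L = 3.43 / 944 = 0.003633.
Darcy flux q = K · i = 0.6670 × 0.003633 = 0.002424 m/day.
Seepage velocity v = q / n_e = 0.002424 / 0.28 = 0.008655 m/day.
Travel time t = L / v = 944 / 0.008655 = 1.091e+05 days = 298.6 years.

299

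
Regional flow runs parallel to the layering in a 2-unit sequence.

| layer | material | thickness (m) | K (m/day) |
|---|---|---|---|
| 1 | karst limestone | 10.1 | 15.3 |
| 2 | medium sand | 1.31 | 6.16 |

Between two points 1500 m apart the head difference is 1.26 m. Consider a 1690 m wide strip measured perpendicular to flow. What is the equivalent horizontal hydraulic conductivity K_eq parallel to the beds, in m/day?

Flow is parallel to layering, so each bed carries its own Darcy discharge and the transmissivities add.
Σ(K_i·b_i) = 15.3×10.1 + 6.16×1.31 = 162.6 m²/day.
Total thickness b = 11.41 m, so K_eq = Σ(K_i·b_i)/b = 14.25 m/day.

14.3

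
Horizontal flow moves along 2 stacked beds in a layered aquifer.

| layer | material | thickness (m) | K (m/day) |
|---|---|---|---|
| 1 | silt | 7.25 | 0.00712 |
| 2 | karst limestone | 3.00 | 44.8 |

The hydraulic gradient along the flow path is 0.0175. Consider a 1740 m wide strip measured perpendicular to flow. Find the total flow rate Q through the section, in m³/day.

Flow is parallel to layering, so each bed carries its own Darcy discharge and the transmissivities add.
Σ(K_i·b_i) = 0.00712×7.25 + 44.8×3.00 = 134.5 m²/day.
Hydraulic gradient i = 0.0175.
Q = Σ(K_i·b_i) · W · i = 134.5 × 1740 × 0.01750 = 4094 m³/day.

4090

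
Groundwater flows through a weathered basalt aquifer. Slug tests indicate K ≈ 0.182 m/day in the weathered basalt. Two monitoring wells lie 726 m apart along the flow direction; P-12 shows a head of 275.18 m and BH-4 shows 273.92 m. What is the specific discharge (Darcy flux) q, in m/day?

0.000316

Hydraulic gradient i = (275.18 − 273.92) / 726 = 1.26 / 726 = 0.001736.
Specific discharge q = K · i = 0.1820 × 0.001736 = 0.0003159 m/day.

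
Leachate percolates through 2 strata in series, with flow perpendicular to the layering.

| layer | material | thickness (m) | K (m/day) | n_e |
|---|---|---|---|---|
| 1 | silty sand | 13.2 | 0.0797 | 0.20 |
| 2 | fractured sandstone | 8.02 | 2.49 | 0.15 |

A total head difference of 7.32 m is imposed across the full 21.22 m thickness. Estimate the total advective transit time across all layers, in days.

88.6

With flow normal to the layers, continuity requires the same specific discharge q through every layer.
Σ(b_i/K_i) = 13.2/0.0797 + 8.02/2.49 = 168.8 d.
q = Δh / Σ(b_i/K_i) = 7.32 / 168.8 = 0.04335 m/day.
In each layer the seepage velocity is v_i = q/n_i, so the layer transit time is t_i = b_i·n_i / q:
  layer 1 (silty sand): t_1 = 13.2 × 0.20 / 0.04335 = 60.89 d
  layer 2 (fractured sandstone): t_2 = 8.02 × 0.15 / 0.04335 = 27.75 d
Total t = Σ t_i = 88.64 days.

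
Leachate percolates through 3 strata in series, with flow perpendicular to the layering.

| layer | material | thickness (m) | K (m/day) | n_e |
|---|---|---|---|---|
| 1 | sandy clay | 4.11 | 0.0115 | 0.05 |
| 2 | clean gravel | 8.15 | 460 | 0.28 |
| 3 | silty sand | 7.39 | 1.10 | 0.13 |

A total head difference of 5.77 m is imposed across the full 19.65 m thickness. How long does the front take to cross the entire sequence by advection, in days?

With flow normal to the layers, continuity requires the same specific discharge q through every layer.
Σ(b_i/K_i) = 4.11/0.0115 + 8.15/460 + 7.39/1.10 = 364.1 d.
q = Δh / Σ(b_i/K_i) = 5.77 / 364.1 = 0.01585 m/day.
In each layer the seepage velocity is v_i = q/n_i, so the layer transit time is t_i = b_i·n_i / q:
  layer 1 (sandy clay): t_1 = 4.11 × 0.05 / 0.01585 = 12.97 d
  layer 2 (clean gravel): t_2 = 8.15 × 0.28 / 0.01585 = 144.0 d
  layer 3 (silty sand): t_3 = 7.39 × 0.13 / 0.01585 = 60.63 d
Total t = Σ t_i = 217.6 days.

218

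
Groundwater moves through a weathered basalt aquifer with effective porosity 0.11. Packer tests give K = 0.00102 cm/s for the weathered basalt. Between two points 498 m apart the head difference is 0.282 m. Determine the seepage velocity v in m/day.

0.00454

Convert K: 0.00102 cm/s × 864 = 0.8813 m/day.
Hydraulic gradient i = Δh / L = 0.282 / 498 = 0.0005663.
Darcy flux q = K · i = 0.8813 × 0.0005663 = 0.0004990 m/day.
Seepage velocity v = q / n_e = 0.0004990 / 0.11 = 0.004537 m/day.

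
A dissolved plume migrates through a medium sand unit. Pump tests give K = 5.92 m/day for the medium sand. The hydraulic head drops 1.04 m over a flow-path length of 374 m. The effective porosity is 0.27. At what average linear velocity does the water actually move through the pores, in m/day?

Hydraulic gradient i = Δh / L = 1.04 / 374 = 0.002781.
Darcy flux q = K · i = 5.920 × 0.002781 = 0.01646 m/day.
Seepage velocity v = q / n_e = 0.01646 / 0.27 = 0.06097 m/day.

0.0610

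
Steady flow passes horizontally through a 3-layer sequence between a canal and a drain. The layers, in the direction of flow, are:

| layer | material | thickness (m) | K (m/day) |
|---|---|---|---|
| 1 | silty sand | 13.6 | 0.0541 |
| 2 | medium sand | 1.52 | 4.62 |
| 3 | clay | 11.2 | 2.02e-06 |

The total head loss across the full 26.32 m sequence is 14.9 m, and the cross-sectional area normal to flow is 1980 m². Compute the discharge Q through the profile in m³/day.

Flow is perpendicular to layering, so the layers act in series and the equivalent K is the thickness-weighted harmonic mean.
Total thickness L = 13.6 + 1.52 + 11.2 = 26.32 m.
Σ(b_i/K_i) = 13.6/0.0541 + 1.52/4.62 + 11.2/2.02e-06 = 5.545e+06 d.
K_eq = L / Σ(b_i/K_i) = 26.32 / 5.545e+06 = 4.747e-06 m/day.
Q = K_eq · A · (Δh/L) = 4.747e-06 × 1980 × (14.9/26.32) = 0.005321 m³/day.

0.00532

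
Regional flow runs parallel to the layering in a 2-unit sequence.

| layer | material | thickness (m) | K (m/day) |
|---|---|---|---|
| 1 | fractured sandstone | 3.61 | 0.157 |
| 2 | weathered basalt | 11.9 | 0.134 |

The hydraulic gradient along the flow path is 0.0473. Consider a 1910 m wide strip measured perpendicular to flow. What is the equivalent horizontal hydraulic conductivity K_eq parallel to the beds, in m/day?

0.139

Flow is parallel to layering, so each bed carries its own Darcy discharge and the transmissivities add.
Σ(K_i·b_i) = 0.157×3.61 + 0.134×11.9 = 2.161 m²/day.
Total thickness b = 15.51 m, so K_eq = Σ(K_i·b_i)/b = 0.1394 m/day.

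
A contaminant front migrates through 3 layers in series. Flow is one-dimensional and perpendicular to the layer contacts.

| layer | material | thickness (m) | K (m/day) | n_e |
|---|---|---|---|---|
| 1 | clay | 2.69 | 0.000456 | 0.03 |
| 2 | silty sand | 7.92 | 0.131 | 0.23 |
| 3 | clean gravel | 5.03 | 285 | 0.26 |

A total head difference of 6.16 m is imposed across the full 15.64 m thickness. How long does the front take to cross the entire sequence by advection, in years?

8.50

With flow normal to the layers, continuity requires the same specific discharge q through every layer.
Σ(b_i/K_i) = 2.69/0.000456 + 7.92/0.131 + 5.03/285 = 5960 d.
q = Δh / Σ(b_i/K_i) = 6.16 / 5960 = 0.001034 m/day.
In each layer the seepage velocity is v_i = q/n_i, so the layer transit time is t_i = b_i·n_i / q:
  layer 1 (clay): t_1 = 2.69 × 0.03 / 0.001034 = 78.07 d
  layer 2 (silty sand): t_2 = 7.92 × 0.23 / 0.001034 = 1762 d
  layer 3 (clean gravel): t_3 = 5.03 × 0.26 / 0.001034 = 1265 d
Total t = Σ t_i = 3106 days = 8.503 years.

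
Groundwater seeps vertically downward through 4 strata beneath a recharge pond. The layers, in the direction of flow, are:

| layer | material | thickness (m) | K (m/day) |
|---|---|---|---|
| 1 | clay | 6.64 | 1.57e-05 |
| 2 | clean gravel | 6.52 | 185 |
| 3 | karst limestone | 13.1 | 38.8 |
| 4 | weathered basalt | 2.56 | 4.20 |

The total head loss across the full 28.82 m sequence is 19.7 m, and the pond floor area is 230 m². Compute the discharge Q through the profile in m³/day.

Flow is perpendicular to layering, so the layers act in series and the equivalent K is the thickness-weighted harmonic mean.
Total thickness L = 6.64 + 6.52 + 13.1 + 2.56 = 28.82 m.
Σ(b_i/K_i) = 6.64/1.57e-05 + 6.52/185 + 13.1/38.8 + 2.56/4.20 = 4.229e+05 d.
K_eq = L / Σ(b_i/K_i) = 28.82 / 4.229e+05 = 6.814e-05 m/day.
Q = K_eq · A · (Δh/L) = 6.814e-05 × 230 × (19.7/28.82) = 0.01071 m³/day.

0.0107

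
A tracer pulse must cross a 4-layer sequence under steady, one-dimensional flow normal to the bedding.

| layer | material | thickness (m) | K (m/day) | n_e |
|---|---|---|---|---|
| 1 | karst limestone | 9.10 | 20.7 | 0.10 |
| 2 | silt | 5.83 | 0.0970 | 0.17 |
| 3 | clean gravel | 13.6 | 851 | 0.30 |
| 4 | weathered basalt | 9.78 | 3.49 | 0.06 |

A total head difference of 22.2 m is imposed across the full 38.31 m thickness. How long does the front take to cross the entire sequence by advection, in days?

With flow normal to the layers, continuity requires the same specific discharge q through every layer.
Σ(b_i/K_i) = 9.10/20.7 + 5.83/0.0970 + 13.6/851 + 9.78/3.49 = 63.36 d.
q = Δh / Σ(b_i/K_i) = 22.2 / 63.36 = 0.3504 m/day.
In each layer the seepage velocity is v_i = q/n_i, so the layer transit time is t_i = b_i·n_i / q:
  layer 1 (karst limestone): t_1 = 9.10 × 0.10 / 0.3504 = 2.597 d
  layer 2 (silt): t_2 = 5.83 × 0.17 / 0.3504 = 2.829 d
  layer 3 (clean gravel): t_3 = 13.6 × 0.30 / 0.3504 = 11.64 d
  layer 4 (weathered basalt): t_4 = 9.78 × 0.06 / 0.3504 = 1.675 d
Total t = Σ t_i = 18.75 days.

18.7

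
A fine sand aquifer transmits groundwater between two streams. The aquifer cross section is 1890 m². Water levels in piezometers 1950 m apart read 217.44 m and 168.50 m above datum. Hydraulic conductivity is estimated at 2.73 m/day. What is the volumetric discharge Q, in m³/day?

Hydraulic gradient i = (217.44 − 168.50) / 1950 = 48.94 / 1950 = 0.02510.
Darcy's law: Q = K · A · i = 2.730 × 1890 × 0.02510 = 129.5 m³/day.

129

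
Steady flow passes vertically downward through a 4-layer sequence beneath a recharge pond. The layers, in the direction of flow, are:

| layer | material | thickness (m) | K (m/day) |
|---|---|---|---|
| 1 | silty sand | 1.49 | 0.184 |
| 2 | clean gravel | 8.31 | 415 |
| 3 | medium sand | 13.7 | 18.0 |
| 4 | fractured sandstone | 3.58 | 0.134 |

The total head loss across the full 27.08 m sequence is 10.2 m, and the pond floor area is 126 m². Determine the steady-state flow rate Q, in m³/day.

Flow is perpendicular to layering, so the layers act in series and the equivalent K is the thickness-weighted harmonic mean.
Total thickness L = 1.49 + 8.31 + 13.7 + 3.58 = 27.08 m.
Σ(b_i/K_i) = 1.49/0.184 + 8.31/415 + 13.7/18.0 + 3.58/0.134 = 35.60 d.
K_eq = L / Σ(b_i/K_i) = 27.08 / 35.60 = 0.7608 m/day.
Q = K_eq · A · (Δh/L) = 0.7608 × 126 × (10.2/27.08) = 36.11 m³/day.

36.1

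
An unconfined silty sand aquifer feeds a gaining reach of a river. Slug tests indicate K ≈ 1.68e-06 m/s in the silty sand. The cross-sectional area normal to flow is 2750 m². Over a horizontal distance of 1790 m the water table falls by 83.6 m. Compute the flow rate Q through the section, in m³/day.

Convert K: 1.68e-06 m/s × 86400 = 0.1452 m/day.
Hydraulic gradient i = Δh / L = 83.6 / 1790 = 0.04670.
Darcy's law: Q = K · A · i = 0.1452 × 2750 × 0.04670 = 18.64 m³/day.

18.6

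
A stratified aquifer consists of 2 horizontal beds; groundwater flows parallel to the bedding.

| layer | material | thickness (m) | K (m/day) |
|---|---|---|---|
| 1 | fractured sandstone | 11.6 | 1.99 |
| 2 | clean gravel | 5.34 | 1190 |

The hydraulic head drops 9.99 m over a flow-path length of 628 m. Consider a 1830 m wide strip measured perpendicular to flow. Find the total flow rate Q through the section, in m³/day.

186000

Flow is parallel to layering, so each bed carries its own Darcy discharge and the transmissivities add.
Σ(K_i·b_i) = 1.99×11.6 + 1190×5.34 = 6378 m²/day.
Hydraulic gradient i = Δh / L = 9.99 / 628 = 0.01591.
Q = Σ(K_i·b_i) · W · i = 6378 × 1830 × 0.01591 = 1.857e+05 m³/day.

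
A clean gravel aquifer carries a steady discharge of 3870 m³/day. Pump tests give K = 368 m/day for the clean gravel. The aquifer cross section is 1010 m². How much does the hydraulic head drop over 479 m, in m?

4.99

From Q = K·A·i, i = Q / (K·A) = 3870 / (368.0 × 1010) = 0.01041.
Head loss Δh = i · L = 0.01041 × 479 = 4.987 m.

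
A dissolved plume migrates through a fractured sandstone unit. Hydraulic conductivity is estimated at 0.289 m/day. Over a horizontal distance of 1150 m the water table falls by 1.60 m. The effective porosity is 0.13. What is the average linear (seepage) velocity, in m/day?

Hydraulic gradient i = Δh / L = 1.60 / 1150 = 0.001391.
Darcy flux q = K · i = 0.2890 × 0.001391 = 0.0004021 m/day.
Seepage velocity v = q / n_e = 0.0004021 / 0.13 = 0.003093 m/day.

0.00309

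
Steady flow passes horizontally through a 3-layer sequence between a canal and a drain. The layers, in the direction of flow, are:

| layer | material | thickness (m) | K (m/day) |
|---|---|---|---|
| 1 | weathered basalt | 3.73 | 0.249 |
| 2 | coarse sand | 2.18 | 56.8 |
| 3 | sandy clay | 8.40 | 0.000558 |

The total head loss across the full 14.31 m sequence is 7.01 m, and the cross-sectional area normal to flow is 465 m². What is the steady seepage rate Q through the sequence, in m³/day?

0.216

Flow is perpendicular to layering, so the layers act in series and the equivalent K is the thickness-weighted harmonic mean.
Total thickness L = 3.73 + 2.18 + 8.40 = 14.31 m.
Σ(b_i/K_i) = 3.73/0.249 + 2.18/56.8 + 8.40/0.000558 = 15069 d.
K_eq = L / Σ(b_i/K_i) = 14.31 / 15069 = 0.0009496 m/day.
Q = K_eq · A · (Δh/L) = 0.0009496 × 465 × (7.01/14.31) = 0.2163 m³/day.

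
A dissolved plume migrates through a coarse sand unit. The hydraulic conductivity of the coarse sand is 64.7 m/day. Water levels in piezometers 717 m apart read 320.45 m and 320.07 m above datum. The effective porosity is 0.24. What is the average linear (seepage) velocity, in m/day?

Hydraulic gradient i = (320.45 − 320.07) / 717 = 0.38 / 717 = 0.0005300.
Darcy flux q = K · i = 64.70 × 0.0005300 = 0.03429 m/day.
Seepage velocity v = q / n_e = 0.03429 / 0.24 = 0.1429 m/day.

0.143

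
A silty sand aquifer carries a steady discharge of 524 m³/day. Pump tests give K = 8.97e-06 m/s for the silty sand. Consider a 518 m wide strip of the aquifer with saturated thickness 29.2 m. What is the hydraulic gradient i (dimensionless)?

0.0447

Convert K: 8.97e-06 m/s × 86400 = 0.7750 m/day.
Cross-sectional area A = 518 × 29.2 = 15126 m².
From Q = K·A·i, i = Q / (K·A) = 524 / (0.7750 × 15126) = 0.04470.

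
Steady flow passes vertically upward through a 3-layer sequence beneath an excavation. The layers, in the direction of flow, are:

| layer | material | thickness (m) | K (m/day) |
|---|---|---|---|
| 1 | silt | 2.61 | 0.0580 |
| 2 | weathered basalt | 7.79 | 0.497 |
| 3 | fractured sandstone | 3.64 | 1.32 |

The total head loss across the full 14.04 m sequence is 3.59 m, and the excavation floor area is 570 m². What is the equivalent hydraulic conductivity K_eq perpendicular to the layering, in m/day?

Flow is perpendicular to layering, so the layers act in series and the equivalent K is the thickness-weighted harmonic mean.
Total thickness L = 2.61 + 7.79 + 3.64 = 14.04 m.
Σ(b_i/K_i) = 2.61/0.0580 + 7.79/0.497 + 3.64/1.32 = 63.43 d.
K_eq = L / Σ(b_i/K_i) = 14.04 / 63.43 = 0.2213 m/day.

0.221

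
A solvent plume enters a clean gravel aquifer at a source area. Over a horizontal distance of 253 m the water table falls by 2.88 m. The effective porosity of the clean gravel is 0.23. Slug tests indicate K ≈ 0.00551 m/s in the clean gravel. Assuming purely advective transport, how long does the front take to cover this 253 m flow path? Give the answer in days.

10.7

Convert K: 0.00551 m/s × 86400 = 476.1 m/day.
Hydraulic gradient i = Δh / L = 2.88 / 253 = 0.01138.
Darcy flux q = K · i = 476.1 × 0.01138 = 5.419 m/day.
Seepage velocity v = q / n_e = 5.419 / 0.23 = 23.56 m/day.
Travel time t = L / v = 253 / 23.56 = 10.74 days.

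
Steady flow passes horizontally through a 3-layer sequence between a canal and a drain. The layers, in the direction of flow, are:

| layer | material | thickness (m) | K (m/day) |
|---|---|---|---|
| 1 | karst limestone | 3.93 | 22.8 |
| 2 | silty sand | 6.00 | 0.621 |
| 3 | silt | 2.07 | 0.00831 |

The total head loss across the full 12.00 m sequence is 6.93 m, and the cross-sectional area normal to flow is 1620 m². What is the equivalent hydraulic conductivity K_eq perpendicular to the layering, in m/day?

Flow is perpendicular to layering, so the layers act in series and the equivalent K is the thickness-weighted harmonic mean.
Total thickness L = 3.93 + 6.00 + 2.07 = 12.00 m.
Σ(b_i/K_i) = 3.93/22.8 + 6.00/0.621 + 2.07/0.00831 = 258.9 d.
K_eq = L / Σ(b_i/K_i) = 12.00 / 258.9 = 0.04634 m/day.

0.0463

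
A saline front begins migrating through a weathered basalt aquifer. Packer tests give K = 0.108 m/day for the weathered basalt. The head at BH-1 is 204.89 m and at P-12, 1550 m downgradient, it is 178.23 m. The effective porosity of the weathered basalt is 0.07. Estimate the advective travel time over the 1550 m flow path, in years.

160

Hydraulic gradient i = (204.89 − 178.23) / 1550 = 26.66 / 1550 = 0.01720.
Darcy flux q = K · i = 0.1080 × 0.01720 = 0.001858 m/day.
Seepage velocity v = q / n_e = 0.001858 / 0.07 = 0.02654 m/day.
Travel time t = L / v = 1550 / 0.02654 = 58409 days = 159.9 years.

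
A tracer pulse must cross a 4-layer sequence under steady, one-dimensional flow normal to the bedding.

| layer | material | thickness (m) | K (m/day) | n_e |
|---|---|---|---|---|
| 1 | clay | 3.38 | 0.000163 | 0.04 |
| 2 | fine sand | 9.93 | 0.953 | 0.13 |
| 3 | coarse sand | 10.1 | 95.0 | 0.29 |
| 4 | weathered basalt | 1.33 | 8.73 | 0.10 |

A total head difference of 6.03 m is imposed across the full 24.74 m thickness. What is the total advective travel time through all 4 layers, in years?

42.3

With flow normal to the layers, continuity requires the same specific discharge q through every layer.
Σ(b_i/K_i) = 3.38/0.000163 + 9.93/0.953 + 10.1/95.0 + 1.33/8.73 = 20747 d.
q = Δh / Σ(b_i/K_i) = 6.03 / 20747 = 0.0002906 m/day.
In each layer the seepage velocity is v_i = q/n_i, so the layer transit time is t_i = b_i·n_i / q:
  layer 1 (clay): t_1 = 3.38 × 0.04 / 0.0002906 = 465.2 d
  layer 2 (fine sand): t_2 = 9.93 × 0.13 / 0.0002906 = 4441 d
  layer 3 (coarse sand): t_3 = 10.1 × 0.29 / 0.0002906 = 10078 d
  layer 4 (weathered basalt): t_4 = 1.33 × 0.10 / 0.0002906 = 457.6 d
Total t = Σ t_i = 15442 days = 42.28 years.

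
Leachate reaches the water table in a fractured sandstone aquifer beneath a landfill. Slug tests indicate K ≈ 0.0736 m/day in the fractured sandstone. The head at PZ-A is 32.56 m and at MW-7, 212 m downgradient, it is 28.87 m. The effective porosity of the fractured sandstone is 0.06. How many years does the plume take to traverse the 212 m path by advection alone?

27.2

Hydraulic gradient i = (32.56 − 28.87) / 212 = 3.69 / 212 = 0.01741.
Darcy flux q = K · i = 0.07360 × 0.01741 = 0.001281 m/day.
Seepage velocity v = q / n_e = 0.001281 / 0.06 = 0.02135 m/day.
Travel time t = L / v = 212 / 0.02135 = 9929 days = 27.18 years.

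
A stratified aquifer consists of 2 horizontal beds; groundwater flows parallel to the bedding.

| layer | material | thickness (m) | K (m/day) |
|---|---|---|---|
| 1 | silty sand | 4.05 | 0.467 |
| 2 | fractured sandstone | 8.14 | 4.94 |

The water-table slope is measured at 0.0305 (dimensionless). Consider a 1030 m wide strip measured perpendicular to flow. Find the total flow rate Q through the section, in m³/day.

Flow is parallel to layering, so each bed carries its own Darcy discharge and the transmissivities add.
Σ(K_i·b_i) = 0.467×4.05 + 4.94×8.14 = 42.10 m²/day.
Hydraulic gradient i = 0.0305.
Q = Σ(K_i·b_i) · W · i = 42.10 × 1030 × 0.03050 = 1323 m³/day.

1320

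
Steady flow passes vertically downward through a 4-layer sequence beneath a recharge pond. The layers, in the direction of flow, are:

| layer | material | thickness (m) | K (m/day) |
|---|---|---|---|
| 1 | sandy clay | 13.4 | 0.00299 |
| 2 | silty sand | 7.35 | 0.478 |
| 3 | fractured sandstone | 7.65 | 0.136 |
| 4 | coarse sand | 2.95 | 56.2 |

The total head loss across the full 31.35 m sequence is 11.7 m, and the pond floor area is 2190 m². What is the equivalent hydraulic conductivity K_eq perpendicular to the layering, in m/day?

Flow is perpendicular to layering, so the layers act in series and the equivalent K is the thickness-weighted harmonic mean.
Total thickness L = 13.4 + 7.35 + 7.65 + 2.95 = 31.35 m.
Σ(b_i/K_i) = 13.4/0.00299 + 7.35/0.478 + 7.65/0.136 + 2.95/56.2 = 4553 d.
K_eq = L / Σ(b_i/K_i) = 31.35 / 4553 = 0.006885 m/day.

0.00689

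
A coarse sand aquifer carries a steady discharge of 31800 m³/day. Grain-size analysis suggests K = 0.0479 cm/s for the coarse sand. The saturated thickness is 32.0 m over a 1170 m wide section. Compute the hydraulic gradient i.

0.0205

Convert K: 0.0479 cm/s × 864 = 41.39 m/day.
Cross-sectional area A = 1170 × 32.0 = 37440 m².
From Q = K·A·i, i = Q / (K·A) = 31800 / (41.39 × 37440) = 0.02052.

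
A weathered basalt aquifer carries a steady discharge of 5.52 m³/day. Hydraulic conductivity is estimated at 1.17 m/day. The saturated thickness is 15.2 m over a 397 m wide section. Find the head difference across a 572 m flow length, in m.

Cross-sectional area A = 397 × 15.2 = 6034 m².
From Q = K·A·i, i = Q / (K·A) = 5.52 / (1.170 × 6034) = 0.0007818.
Head loss Δh = i · L = 0.0007818 × 572 = 0.4472 m.

0.447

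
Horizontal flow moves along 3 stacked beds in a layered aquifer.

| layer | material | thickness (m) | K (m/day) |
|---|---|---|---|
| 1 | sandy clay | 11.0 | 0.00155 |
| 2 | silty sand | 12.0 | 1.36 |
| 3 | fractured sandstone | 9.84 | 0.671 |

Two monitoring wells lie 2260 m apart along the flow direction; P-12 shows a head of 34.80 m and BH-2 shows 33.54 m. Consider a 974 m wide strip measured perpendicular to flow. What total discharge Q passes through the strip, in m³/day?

12.5

Flow is parallel to layering, so each bed carries its own Darcy discharge and the transmissivities add.
Σ(K_i·b_i) = 0.00155×11.0 + 1.36×12.0 + 0.671×9.84 = 22.94 m²/day.
Hydraulic gradient i = (34.80 − 33.54) / 2260 = 1.26 / 2260 = 0.0005575.
Q = Σ(K_i·b_i) · W · i = 22.94 × 974 × 0.0005575 = 12.46 m³/day.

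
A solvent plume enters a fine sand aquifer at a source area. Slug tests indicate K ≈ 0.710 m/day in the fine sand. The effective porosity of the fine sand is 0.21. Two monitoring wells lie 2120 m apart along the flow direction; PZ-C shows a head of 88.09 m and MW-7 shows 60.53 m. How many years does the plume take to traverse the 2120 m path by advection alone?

132

Hydraulic gradient i = (88.09 − 60.53) / 2120 = 27.56 / 2120 = 0.01300.
Darcy flux q = K · i = 0.7100 × 0.01300 = 0.009230 m/day.
Seepage velocity v = q / n_e = 0.009230 / 0.21 = 0.04395 m/day.
Travel time t = L / v = 2120 / 0.04395 = 48234 days = 132.1 years.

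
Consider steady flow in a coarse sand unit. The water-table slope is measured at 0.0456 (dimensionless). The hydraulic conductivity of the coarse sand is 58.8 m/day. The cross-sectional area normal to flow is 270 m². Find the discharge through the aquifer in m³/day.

724

Hydraulic gradient i = 0.0456.
Darcy's law: Q = K · A · i = 58.80 × 270.0 × 0.04560 = 723.9 m³/day.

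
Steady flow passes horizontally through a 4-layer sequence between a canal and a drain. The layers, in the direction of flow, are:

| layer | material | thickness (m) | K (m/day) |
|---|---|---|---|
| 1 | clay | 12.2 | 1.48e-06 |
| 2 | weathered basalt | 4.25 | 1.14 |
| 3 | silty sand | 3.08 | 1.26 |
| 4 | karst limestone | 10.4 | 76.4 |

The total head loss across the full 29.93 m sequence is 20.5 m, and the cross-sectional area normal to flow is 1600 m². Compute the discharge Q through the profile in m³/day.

Flow is perpendicular to layering, so the layers act in series and the equivalent K is the thickness-weighted harmonic mean.
Total thickness L = 12.2 + 4.25 + 3.08 + 10.4 = 29.93 m.
Σ(b_i/K_i) = 12.2/1.48e-06 + 4.25/1.14 + 3.08/1.26 + 10.4/76.4 = 8.243e+06 d.
K_eq = L / Σ(b_i/K_i) = 29.93 / 8.243e+06 = 3.631e-06 m/day.
Q = K_eq · A · (Δh/L) = 3.631e-06 × 1600 × (20.5/29.93) = 0.003979 m³/day.

0.00398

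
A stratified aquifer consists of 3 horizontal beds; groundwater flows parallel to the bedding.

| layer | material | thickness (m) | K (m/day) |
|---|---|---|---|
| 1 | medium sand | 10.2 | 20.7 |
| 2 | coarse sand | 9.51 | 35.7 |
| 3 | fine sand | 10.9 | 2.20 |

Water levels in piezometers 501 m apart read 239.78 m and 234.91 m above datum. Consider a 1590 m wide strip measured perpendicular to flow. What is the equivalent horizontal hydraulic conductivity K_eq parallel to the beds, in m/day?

Flow is parallel to layering, so each bed carries its own Darcy discharge and the transmissivities add.
Σ(K_i·b_i) = 20.7×10.2 + 35.7×9.51 + 2.20×10.9 = 574.6 m²/day.
Total thickness b = 30.61 m, so K_eq = Σ(K_i·b_i)/b = 18.77 m/day.

18.8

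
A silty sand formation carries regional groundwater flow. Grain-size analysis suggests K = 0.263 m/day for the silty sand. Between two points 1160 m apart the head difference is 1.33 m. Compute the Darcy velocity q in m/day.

0.000302

Hydraulic gradient i = Δh / L = 1.33 / 1160 = 0.001147.
Specific discharge q = K · i = 0.2630 × 0.001147 = 0.0003015 m/day.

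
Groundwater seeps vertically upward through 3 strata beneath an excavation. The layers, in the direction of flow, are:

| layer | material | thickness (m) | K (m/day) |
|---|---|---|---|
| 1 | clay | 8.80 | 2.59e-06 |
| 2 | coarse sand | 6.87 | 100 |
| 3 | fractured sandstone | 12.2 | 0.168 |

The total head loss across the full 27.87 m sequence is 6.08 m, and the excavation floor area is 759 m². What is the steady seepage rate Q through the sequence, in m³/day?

Flow is perpendicular to layering, so the layers act in series and the equivalent K is the thickness-weighted harmonic mean.
Total thickness L = 8.80 + 6.87 + 12.2 = 27.87 m.
Σ(b_i/K_i) = 8.80/2.59e-06 + 6.87/100 + 12.2/0.168 = 3.398e+06 d.
K_eq = L / Σ(b_i/K_i) = 27.87 / 3.398e+06 = 8.202e-06 m/day.
Q = K_eq · A · (Δh/L) = 8.202e-06 × 759 × (6.08/27.87) = 0.001358 m³/day.

0.00136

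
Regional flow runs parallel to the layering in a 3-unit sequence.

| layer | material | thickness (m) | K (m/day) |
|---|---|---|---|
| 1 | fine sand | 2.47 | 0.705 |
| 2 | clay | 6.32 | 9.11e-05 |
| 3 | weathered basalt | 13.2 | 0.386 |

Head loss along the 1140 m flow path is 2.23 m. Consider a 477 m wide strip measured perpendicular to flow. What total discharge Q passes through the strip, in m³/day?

6.38

Flow is parallel to layering, so each bed carries its own Darcy discharge and the transmissivities add.
Σ(K_i·b_i) = 0.705×2.47 + 9.11e-05×6.32 + 0.386×13.2 = 6.837 m²/day.
Hydraulic gradient i = Δh / L = 2.23 / 1140 = 0.001956.
Q = Σ(K_i·b_i) · W · i = 6.837 × 477 × 0.001956 = 6.380 m³/day.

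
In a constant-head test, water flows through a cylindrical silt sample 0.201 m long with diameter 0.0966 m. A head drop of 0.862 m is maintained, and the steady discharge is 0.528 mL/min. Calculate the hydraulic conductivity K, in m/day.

0.0242

Cross-sectional area A = π·(d/2)² = π × (0.0966/2)² = 0.007329 m².
Convert discharge: 0.528 mL/min = 8.800e-09 m³/s.
Darcy's law rearranged: K = Q·L / (A·Δh) = 8.800e-09 × 0.201 / (0.007329 × 0.862) = 2.800e-07 m/s = 0.02419 m/day.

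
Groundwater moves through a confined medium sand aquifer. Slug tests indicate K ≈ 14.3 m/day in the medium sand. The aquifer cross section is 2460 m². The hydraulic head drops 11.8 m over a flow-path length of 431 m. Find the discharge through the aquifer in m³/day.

Hydraulic gradient i = Δh / L = 11.8 / 431 = 0.02738.
Darcy's law: Q = K · A · i = 14.30 × 2460 × 0.02738 = 963.1 m³/day.

963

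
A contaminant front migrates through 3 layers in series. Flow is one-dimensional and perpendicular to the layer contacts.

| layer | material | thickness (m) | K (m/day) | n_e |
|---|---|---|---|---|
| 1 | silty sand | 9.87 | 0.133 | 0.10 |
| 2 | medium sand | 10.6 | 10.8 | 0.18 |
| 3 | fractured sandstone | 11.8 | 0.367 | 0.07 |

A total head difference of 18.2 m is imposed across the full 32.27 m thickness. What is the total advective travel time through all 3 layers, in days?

With flow normal to the layers, continuity requires the same specific discharge q through every layer.
Σ(b_i/K_i) = 9.87/0.133 + 10.6/10.8 + 11.8/0.367 = 107.3 d.
q = Δh / Σ(b_i/K_i) = 18.2 / 107.3 = 0.1695 m/day.
In each layer the seepage velocity is v_i = q/n_i, so the layer transit time is t_i = b_i·n_i / q:
  layer 1 (silty sand): t_1 = 9.87 × 0.10 / 0.1695 = 5.821 d
  layer 2 (medium sand): t_2 = 10.6 × 0.18 / 0.1695 = 11.25 d
  layer 3 (fractured sandstone): t_3 = 11.8 × 0.07 / 0.1695 = 4.872 d
Total t = Σ t_i = 21.95 days.

21.9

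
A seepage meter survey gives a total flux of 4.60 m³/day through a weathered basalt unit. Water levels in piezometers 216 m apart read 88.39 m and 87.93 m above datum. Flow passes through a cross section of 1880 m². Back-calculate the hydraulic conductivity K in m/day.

Hydraulic gradient i = (88.39 − 87.93) / 216 = 0.46 / 216 = 0.002130.
From Q = K·A·i, K = Q / (A·i) = 4.60 / (1880 × 0.002130) = 1.149 m/day.

1.15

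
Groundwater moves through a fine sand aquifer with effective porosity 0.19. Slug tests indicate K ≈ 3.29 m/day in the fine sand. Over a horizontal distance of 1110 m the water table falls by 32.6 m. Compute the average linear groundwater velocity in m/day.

0.509

Hydraulic gradient i = Δh / L = 32.6 / 1110 = 0.02937.
Darcy flux q = K · i = 3.290 × 0.02937 = 0.09663 m/day.
Seepage velocity v = q / n_e = 0.09663 / 0.19 = 0.5086 m/day.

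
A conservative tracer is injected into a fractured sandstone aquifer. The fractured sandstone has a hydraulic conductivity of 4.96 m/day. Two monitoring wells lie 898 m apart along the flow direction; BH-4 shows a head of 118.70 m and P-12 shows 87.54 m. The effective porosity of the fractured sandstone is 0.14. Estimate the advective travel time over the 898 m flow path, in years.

2.00

Hydraulic gradient i = (118.70 − 87.54) / 898 = 31.16 / 898 = 0.03470.
Darcy flux q = K · i = 4.960 × 0.03470 = 0.1721 m/day.
Seepage velocity v = q / n_e = 0.1721 / 0.14 = 1.229 m/day.
Travel time t = L / v = 898 / 1.229 = 730.5 days = 2.000 years.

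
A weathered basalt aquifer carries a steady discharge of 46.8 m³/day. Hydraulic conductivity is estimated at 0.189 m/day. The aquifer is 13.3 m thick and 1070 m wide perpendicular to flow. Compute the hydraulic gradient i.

0.0174

Cross-sectional area A = 1070 × 13.3 = 14231 m².
From Q = K·A·i, i = Q / (K·A) = 46.8 / (0.1890 × 14231) = 0.01740.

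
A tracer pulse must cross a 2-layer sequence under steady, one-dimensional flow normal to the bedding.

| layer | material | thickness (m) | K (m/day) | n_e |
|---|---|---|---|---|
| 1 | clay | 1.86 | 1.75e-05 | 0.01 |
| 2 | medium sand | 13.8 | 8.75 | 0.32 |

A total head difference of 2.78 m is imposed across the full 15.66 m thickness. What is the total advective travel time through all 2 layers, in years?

With flow normal to the layers, continuity requires the same specific discharge q through every layer.
Σ(b_i/K_i) = 1.86/1.75e-05 + 13.8/8.75 = 1.063e+05 d.
q = Δh / Σ(b_i/K_i) = 2.78 / 1.063e+05 = 2.616e-05 m/day.
In each layer the seepage velocity is v_i = q/n_i, so the layer transit time is t_i = b_i·n_i / q:
  layer 1 (clay): t_1 = 1.86 × 0.01 / 2.616e-05 = 711.1 d
  layer 2 (medium sand): t_2 = 13.8 × 0.32 / 2.616e-05 = 1.688e+05 d
Total t = Σ t_i = 1.695e+05 days = 464.2 years.

464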